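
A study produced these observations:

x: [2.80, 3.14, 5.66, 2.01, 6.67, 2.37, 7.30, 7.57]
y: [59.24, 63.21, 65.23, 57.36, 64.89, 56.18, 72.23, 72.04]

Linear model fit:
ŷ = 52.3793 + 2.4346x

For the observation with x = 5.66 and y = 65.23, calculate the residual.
Residual = -0.9291

The residual is the difference between the actual value and the predicted value:

Residual = y - ŷ

Step 1: Calculate predicted value
ŷ = 52.3793 + 2.4346 × 5.66
ŷ = 66.1591

Step 2: Calculate residual
Residual = 65.23 - 66.1591
Residual = -0.9291

Interpretation: the model overestimates the actual value by 0.9291 at this point (negative residual → observation lies below the fitted line).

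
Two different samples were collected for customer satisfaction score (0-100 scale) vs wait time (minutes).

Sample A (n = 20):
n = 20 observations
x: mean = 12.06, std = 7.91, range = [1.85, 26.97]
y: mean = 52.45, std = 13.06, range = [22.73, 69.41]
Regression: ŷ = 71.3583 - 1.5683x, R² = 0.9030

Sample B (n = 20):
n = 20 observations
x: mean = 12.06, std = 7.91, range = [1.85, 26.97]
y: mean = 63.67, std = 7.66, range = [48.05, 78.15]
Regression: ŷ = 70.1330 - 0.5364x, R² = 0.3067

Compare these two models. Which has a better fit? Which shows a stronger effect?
Model A has the better fit (R² = 0.9030 vs 0.3067). Model A shows the stronger effect (|β₁| = 1.5683 vs 0.5364).

Model Comparison:

Which explains more variance? (R²)
- Model A: R² = 0.9030 → 90.30% of variance in satisfaction score explained
- Model B: R² = 0.3067 → 30.67% of variance in satisfaction score explained
- 0.9030 > 0.3067 → Model A has the better fit

Which has the larger per-minute effect? (|β₁|)
- Model A: β₁ = -1.5683 → predicted satisfaction score falls 1.5683 points per additional minute of wait time
- Model B: β₁ = -0.5364 → predicted satisfaction score falls 0.5364 points per additional minute of wait time
- |-1.5683| > |-0.5364| → Model A shows the stronger marginal effect

Notes:
- A better fit (higher R²) doesn't necessarily mean a more important relationship.
- The two samples could reflect different populations, time periods, or measurement quality.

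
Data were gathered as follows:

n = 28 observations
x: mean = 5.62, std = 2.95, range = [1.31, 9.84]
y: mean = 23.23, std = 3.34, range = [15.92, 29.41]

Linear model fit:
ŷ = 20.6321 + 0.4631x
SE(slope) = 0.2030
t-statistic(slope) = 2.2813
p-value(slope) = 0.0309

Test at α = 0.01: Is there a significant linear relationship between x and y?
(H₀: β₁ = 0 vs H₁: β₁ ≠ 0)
Since p-value = 0.0309 ≥ α = 0.01, fail to reject H₀ — the slope is not significantly different from 0.

Hypothesis test for the slope coefficient:

H₀: β₁ = 0 (no linear relationship)
H₁: β₁ ≠ 0 (linear relationship exists)

Test statistic: t = β̂₁ / SE(β̂₁) = 0.4631 / 0.2030 = 2.2813

The p-value (0.0309) is the probability, under H₀, of a t-statistic at least as extreme as |t| = 2.2813 (two-sided, df = n − 2 = 26).

Decision rule: reject H₀ if p-value < α.
p-value = 0.0309 ≥ α = 0.01 → fail to reject H₀.

There is not sufficient evidence at the 1% significance level to conclude that a linear relationship exists between x and y.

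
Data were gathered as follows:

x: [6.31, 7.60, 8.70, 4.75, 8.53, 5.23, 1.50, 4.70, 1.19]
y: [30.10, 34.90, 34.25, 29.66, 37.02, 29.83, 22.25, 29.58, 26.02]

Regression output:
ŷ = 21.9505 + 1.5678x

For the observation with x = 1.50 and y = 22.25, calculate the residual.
Residual = -2.0522

The residual is the difference between the actual value and the predicted value:

Residual = y - ŷ

Step 1: Calculate predicted value
ŷ = 21.9505 + 1.5678 × 1.50
ŷ = 24.3022

Step 2: Calculate residual
Residual = 22.25 - 24.3022
Residual = -2.0522

Sign check: y < ŷ, so the point is below the line and the fit overestimates here.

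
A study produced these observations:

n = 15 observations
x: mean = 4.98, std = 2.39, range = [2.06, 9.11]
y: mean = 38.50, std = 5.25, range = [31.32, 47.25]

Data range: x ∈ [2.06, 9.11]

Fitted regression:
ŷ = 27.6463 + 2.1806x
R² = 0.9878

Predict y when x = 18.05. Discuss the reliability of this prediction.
ŷ = 67.0061 (extrapolation — x = 18.05 lies outside [2.06, 9.11], so reliability is low).

Prediction calculation:
ŷ = 27.6463 + 2.1806 × 18.05
ŷ = 67.0061

Reliability:
- Data range: x ∈ [2.06, 9.11]
- Prediction point: x = 18.05 is 8.94 units above the observed range → this is EXTRAPOLATION, not interpolation

Why that matters here:
- The standard error of prediction grows with (x − x̄)², and x = 18.05 is far from x̄ = 4.98
- R² describes fit only over the sampled x values; it says nothing about behaviour beyond them
- There are no observations near this x to validate the fitted line there

A defensible statement: 'if the linear trend continued to x = 18.05, y would be about 67.0061' — the premise is untested.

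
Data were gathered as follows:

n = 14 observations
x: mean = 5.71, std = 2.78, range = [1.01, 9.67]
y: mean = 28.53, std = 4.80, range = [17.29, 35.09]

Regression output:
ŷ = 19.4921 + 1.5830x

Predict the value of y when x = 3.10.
ŷ = 24.3994

x = 3.10 lies inside the observed range [1.01, 9.67], so the fitted equation applies directly:

ŷ = 19.4921 + 1.5830 × 3.10
ŷ = 19.4921 + 4.9073
ŷ = 24.3994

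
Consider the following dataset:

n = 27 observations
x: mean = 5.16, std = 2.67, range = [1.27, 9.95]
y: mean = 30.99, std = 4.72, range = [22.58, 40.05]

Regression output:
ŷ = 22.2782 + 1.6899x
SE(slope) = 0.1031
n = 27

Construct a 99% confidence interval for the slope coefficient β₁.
The 99% CI for β₁ is (1.4025, 1.9773)

Confidence interval for the slope:

The 99% CI for β₁ is: β̂₁ ± t*(α/2, n-2) × SE(β̂₁)

Step 1: Find critical t-value
- Confidence level = 0.99
- Degrees of freedom = n - 2 = 27 - 2 = 25
- t*(α/2, 25) = 2.7874

Step 2: Calculate margin of error
Margin = 2.7874 × 0.1031 = 0.2874

Step 3: Construct interval
CI = 1.6899 ± 0.2874
CI = (1.4025, 1.9773)

Interpretation: intervals built this way capture the true β₁ in 99% of repeated samples; here the plausible range for the per-unit effect of x on y is 1.4025 to 1.9773.
Both endpoints are positive, so the data support a genuinely positive slope at this confidence level.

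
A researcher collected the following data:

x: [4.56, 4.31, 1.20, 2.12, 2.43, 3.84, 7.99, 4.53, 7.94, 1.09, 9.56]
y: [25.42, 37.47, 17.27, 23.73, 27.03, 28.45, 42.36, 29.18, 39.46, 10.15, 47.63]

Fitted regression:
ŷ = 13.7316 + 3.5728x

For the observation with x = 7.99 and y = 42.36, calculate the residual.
Residual = 0.0817

The residual is the difference between the actual value and the predicted value:

Residual = y - ŷ

Step 1: Calculate predicted value
ŷ = 13.7316 + 3.5728 × 7.99
ŷ = 42.2783

Step 2: Calculate residual
Residual = 42.36 - 42.2783
Residual = 0.0817

The residual is positive, so the observed y = 42.36 sits above the regression line (the line underestimates it by 0.0817).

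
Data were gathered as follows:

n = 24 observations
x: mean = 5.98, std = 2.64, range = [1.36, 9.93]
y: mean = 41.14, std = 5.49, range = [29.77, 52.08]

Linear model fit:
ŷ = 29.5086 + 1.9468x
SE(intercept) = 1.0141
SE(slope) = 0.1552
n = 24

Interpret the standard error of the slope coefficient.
SE(β̂₁) = 0.1552 is the estimated standard deviation of the slope estimate across repeated samples; relative to β̂₁ = 1.9468 that is 8.0%, a precise estimate.

SE(β̂₁) = s / √Sxx, where s is the residual standard deviation and Sxx = Σ(x − x̄)². It is the yardstick for how far β̂₁ = 1.9468 could plausibly be from the true slope.

Relative precision:
- SE / |β̂₁| = 0.1552 / 1.9468 = 8.0%
- Rule of thumb (under 20%: precise; 20% to under 50%: moderately precise; 50% or more: imprecise) → precise

Link to the t-test: t = β̂₁ / SE(β̂₁) = 1.9468 / 0.1552 = 12.5438, the statistic for H₀: β₁ = 0.

What drives SE(β̂₁): more residual scatter → larger SE.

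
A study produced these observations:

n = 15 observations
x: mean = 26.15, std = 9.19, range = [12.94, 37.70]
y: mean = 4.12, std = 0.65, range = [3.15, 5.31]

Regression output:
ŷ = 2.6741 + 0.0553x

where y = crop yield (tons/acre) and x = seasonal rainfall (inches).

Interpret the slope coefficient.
For each additional inch of rainfall, predicted crop yield increases by approximately 0.0553 tons/acre.

The slope coefficient β₁ = 0.0553 represents the marginal effect of rainfall on crop yield.

Interpretation:
- Rainfall up by 1 inch → predicted crop yield increases by 0.0553 tons/acre
- The effect is assumed constant over the observed range of x (linearity)
- The sign (+) gives the direction; the magnitude 0.0553 gives the size of the effect per inch

The intercept β₀ = 2.6741 is the predicted crop yield when rainfall = 0; since the smallest observed x is 12.94, this is an extrapolation and mainly anchors the line.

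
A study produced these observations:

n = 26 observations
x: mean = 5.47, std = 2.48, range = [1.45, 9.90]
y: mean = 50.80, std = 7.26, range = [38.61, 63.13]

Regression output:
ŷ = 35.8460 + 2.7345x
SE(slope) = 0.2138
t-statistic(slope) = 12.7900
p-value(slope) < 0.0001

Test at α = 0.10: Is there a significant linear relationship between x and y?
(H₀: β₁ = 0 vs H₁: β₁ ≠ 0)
Reject H₀: p-value < 0.0001 < α = 0.10. The linear relationship is significant at the 10% level.

Hypothesis test for the slope coefficient:

H₀: β₁ = 0 (no linear relationship)
H₁: β₁ ≠ 0 (linear relationship exists)

Test statistic: t = β̂₁ / SE(β̂₁) = 2.7345 / 0.2138 = 12.7900

The p-value (<0.0001) is the probability, under H₀, of a t-statistic at least as extreme as |t| = 12.7900 (two-sided, df = n − 2 = 24).

Decision rule: reject H₀ if p-value < α.
p-value < 0.0001 < α = 0.10 → reject H₀.

Conclusion: the linear association between x and y is significant at the 10% level.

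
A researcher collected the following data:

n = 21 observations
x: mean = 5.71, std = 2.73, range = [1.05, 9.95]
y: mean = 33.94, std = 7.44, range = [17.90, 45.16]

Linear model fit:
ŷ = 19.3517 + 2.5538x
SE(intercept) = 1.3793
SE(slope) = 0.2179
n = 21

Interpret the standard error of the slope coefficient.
The slope 2.5538 is pinned down to within about ±0.2179 (one SE) by these data — relative uncertainty 8.5%, i.e. precise.

SE(β̂₁) = 0.2179 says: if we drew many samples of n = 21 from the same population and refit each time, the fitted slopes would scatter with a standard deviation of roughly 0.2179 around the true β₁.

Relative precision:
- SE / |β̂₁| = 0.2179 / 2.5538 = 8.5%
- Rule of thumb (under 20%: precise; 20% to under 50%: moderately precise; 50% or more: imprecise) → precise

Link to the t-test: t = β̂₁ / SE(β̂₁) = 2.5538 / 0.2179 = 11.7201, the statistic for H₀: β₁ = 0.

What drives SE(β̂₁): larger n (here n = 21) → smaller SE; wider spread of x values → smaller SE; more residual scatter → larger SE.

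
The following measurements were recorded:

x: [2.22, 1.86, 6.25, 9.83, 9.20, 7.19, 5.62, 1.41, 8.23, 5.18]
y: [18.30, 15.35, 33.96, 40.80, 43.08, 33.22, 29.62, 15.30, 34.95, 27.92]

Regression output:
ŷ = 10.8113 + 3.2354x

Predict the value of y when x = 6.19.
ŷ = 30.8384

To predict y for x = 6.19, substitute into the regression equation:

ŷ = 10.8113 + 3.2354 × 6.19
ŷ = 10.8113 + 20.0271
ŷ = 30.8384

This is a point prediction; actual observations scatter around it by roughly the residual standard deviation.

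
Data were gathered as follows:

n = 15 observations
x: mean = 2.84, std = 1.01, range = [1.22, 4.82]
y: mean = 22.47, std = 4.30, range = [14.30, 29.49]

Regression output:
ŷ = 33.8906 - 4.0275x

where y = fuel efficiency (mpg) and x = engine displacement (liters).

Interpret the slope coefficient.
An increase of one liter in engine displacement is associated with a 4.0275 mpg decrease in predicted fuel efficiency.

The slope β₁ = -4.0275 gives the rate at which the fitted fuel efficiency changes with engine displacement.

Interpretation:
- Engine displacement up by 1 liter → predicted fuel efficiency decreases by 4.0275 mpg
- This is a linear approximation: the same per-unit change is assumed across the whole observed x range

The intercept β₀ = 33.8906 is the predicted fuel efficiency when engine displacement = 0; since the smallest observed x is 1.22, this is an extrapolation and mainly anchors the line.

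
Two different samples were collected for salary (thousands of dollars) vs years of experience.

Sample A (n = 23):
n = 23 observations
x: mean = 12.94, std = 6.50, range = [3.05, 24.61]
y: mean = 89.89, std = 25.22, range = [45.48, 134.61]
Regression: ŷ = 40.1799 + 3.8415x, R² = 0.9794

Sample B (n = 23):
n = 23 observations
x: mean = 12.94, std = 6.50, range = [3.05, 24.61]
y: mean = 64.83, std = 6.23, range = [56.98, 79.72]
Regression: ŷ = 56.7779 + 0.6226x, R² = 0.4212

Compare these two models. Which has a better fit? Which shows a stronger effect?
Model A has the better fit (R² = 0.9794 vs 0.4212). Model A shows the stronger effect (|β₁| = 3.8415 vs 0.6226).

Model Comparison:

Which explains more variance? (R²)
- Model A: R² = 0.9794 → 97.94% of variance in salary explained
- Model B: R² = 0.4212 → 42.12% of variance in salary explained
- 0.9794 > 0.4212 → Model A has the better fit

Effect size (slope magnitude):
- Model A: β₁ = 3.8415 → predicted salary rises 3.8415 thousand dollars per additional year of experience
- Model B: β₁ = 0.6226 → predicted salary rises 0.6226 thousand dollars per additional year of experience
- |3.8415| > |0.6226| → Model A shows the stronger marginal effect

Notes:
- A steeper slope doesn't make a better model if the scatter around the line is large.
- A better fit (higher R²) doesn't necessarily mean a more important relationship.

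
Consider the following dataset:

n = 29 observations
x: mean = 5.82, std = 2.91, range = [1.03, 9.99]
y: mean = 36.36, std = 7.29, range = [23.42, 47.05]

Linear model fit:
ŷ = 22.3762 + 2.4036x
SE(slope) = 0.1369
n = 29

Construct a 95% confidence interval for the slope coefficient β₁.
The 95% CI for β₁ is (2.1227, 2.6845)

Confidence interval for the slope:

The 95% CI for β₁ is: β̂₁ ± t*(α/2, n-2) × SE(β̂₁)

Step 1: Find critical t-value
- Confidence level = 0.95
- Degrees of freedom = n - 2 = 29 - 2 = 27
- t*(α/2, 27) = 2.0518

Step 2: Calculate margin of error
Margin = 2.0518 × 0.1369 = 0.2809

Step 3: Construct interval
CI = 2.4036 ± 0.2809
CI = (2.1227, 2.6845)

Interpretation: each one-unit increase in x is associated with a change in mean y of between 2.1227 and 2.6845, with 95% confidence.
Both endpoints are positive, so the data support a genuinely positive slope at this confidence level.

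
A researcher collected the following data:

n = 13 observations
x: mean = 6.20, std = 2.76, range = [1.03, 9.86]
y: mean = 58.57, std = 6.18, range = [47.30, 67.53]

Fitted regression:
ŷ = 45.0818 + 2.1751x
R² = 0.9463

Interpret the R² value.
About 94.63% of the variability in y is accounted for by the regression on x (R² = 0.9463) — a strong linear fit.

R² (coefficient of determination) measures the proportion of variance in y explained by the regression model.

Here R² = 0.9463:
- Explained: 94.63% of the variation in y
- Unexplained (residual): 100% − 94.63% = 5.37%
- Rule of thumb (below 0.3 weak; 0.3 to below 0.7 moderate; 0.7 and above strong) → strong

Equivalently, for simple linear regression R² = r², so |r| = √0.9463 ≈ 0.9728.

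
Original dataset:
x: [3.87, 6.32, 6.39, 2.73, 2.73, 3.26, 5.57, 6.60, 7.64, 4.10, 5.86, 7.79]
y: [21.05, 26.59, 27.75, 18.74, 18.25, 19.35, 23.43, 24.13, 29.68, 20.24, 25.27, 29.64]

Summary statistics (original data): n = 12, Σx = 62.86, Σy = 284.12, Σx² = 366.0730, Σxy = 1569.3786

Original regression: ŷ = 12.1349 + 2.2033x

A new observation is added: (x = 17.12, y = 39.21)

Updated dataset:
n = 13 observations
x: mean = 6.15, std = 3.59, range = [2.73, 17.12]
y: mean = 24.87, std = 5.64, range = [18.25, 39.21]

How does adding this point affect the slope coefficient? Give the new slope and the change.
Adding the point moves β₁ from 2.2033 to 1.5046, i.e. it decreases by 0.6987 (-31.7%).

x = 17.12 lies well outside the original x-range [2.73, 7.79] (x̄ ≈ 5.24), so this observation has high leverage and can move the slope substantially.

Step 1: Update the sums with the new point (n goes from 12 to 13)
Σx  = 62.86 + 17.12 = 79.98
Σy  = 284.12 + 39.21 = 323.33
Σx² = 366.0730 + 17.12² = 366.0730 + 293.0944 = 659.1674
Σxy = 1569.3786 + 17.12×39.21 = 1569.3786 + 671.2752 = 2240.6538

Step 2: Recompute the slope with b₁ = (nΣxy − ΣxΣy) / (nΣx² − (Σx)²)
Numerator   = 13×2240.6538 − 79.98×323.33 = 29128.4994 − 25859.9334 = 3268.5660
Denominator = 13×659.1674 − 79.98² = 8569.1762 − 6396.8004 = 2172.3758
b₁(new) = 3268.5660 / 2172.3758 = 1.5046

(Same formula on the original sums: (12×1569.3786 − 62.86×284.12) / (12×366.0730 − 62.86²) = 972.7600 / 441.4964 = 2.2033, matching the given fit.)

Step 3: Change in slope
Δβ₁ = 1.5046 − 2.2033 = -0.6987
Relative change = -0.6987 / 2.2033 × 100% = -31.7%
→ the slope decreases when the point is added.

A high-leverage point only changes the slope if it is off the original line; here y = 39.21 is below the original trend, so the slope decreases.
In practice: refit with and without it and report both if conclusions differ; check such a point for data-entry or measurement error.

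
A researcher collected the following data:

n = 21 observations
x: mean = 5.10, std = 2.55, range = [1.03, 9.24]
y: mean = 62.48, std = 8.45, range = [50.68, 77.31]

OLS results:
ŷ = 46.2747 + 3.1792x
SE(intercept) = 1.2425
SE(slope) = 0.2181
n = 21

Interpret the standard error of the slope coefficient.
SE(β̂₁) = 0.2181 is the estimated standard deviation of the slope estimate across repeated samples; relative to β̂₁ = 3.1792 that is 6.9%, a precise estimate.

SE(β̂₁) = s / √Sxx, where s is the residual standard deviation and Sxx = Σ(x − x̄)². It is the yardstick for how far β̂₁ = 3.1792 could plausibly be from the true slope.

Relative precision:
- SE / |β̂₁| = 0.2181 / 3.1792 = 6.9%
- Rule of thumb (under 20%: precise; 20% to under 50%: moderately precise; 50% or more: imprecise) → precise

Link to the t-test: t = β̂₁ / SE(β̂₁) = 3.1792 / 0.2181 = 14.5768, the statistic for H₀: β₁ = 0.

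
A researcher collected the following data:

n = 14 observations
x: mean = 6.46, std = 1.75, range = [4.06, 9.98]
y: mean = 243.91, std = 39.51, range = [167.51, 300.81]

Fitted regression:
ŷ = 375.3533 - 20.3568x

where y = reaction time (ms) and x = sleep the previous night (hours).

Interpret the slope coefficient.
On average, reaction time is about 20.3568 ms lower for every extra hour of sleep.

The slope coefficient β₁ = -20.3568 represents the marginal effect of sleep on reaction time.

Interpretation:
- Sleep up by 1 hour → predicted reaction time decreases by 20.3568 ms
- The effect is assumed constant over the observed range of x (linearity)

(β₀ = 375.3533 is the fitted value at x = 0 and is not part of the slope interpretation.)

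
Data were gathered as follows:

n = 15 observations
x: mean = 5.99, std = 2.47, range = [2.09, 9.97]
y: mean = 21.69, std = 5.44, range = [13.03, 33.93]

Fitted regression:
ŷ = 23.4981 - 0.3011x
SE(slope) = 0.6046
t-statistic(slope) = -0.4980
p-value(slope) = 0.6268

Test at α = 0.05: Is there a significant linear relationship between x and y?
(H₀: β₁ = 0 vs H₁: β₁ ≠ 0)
p-value = 0.6268 ≥ α = 0.05, so we fail to reject H₀. The relationship is not significant.

Hypothesis test for the slope coefficient:

H₀: β₁ = 0 (no linear relationship)
H₁: β₁ ≠ 0 (linear relationship exists)

Test statistic: t = β̂₁ / SE(β̂₁) = -0.3011 / 0.6046 = -0.4980

The p-value (0.6268) is the probability, under H₀, of a t-statistic at least as extreme as |t| = 0.4980 (two-sided, df = n − 2 = 13).

Decision rule: reject H₀ if p-value < α.
p-value = 0.6268 ≥ α = 0.05 → fail to reject H₀.

There is not sufficient evidence at the 5% significance level to conclude that a linear relationship exists between x and y.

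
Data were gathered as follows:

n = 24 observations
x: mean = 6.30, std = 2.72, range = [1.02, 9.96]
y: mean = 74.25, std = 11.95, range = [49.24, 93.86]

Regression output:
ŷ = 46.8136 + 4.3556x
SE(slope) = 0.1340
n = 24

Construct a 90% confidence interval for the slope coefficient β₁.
The 90% CI for β₁ is (4.1255, 4.5857)

Confidence interval for the slope:

The 90% CI for β₁ is: β̂₁ ± t*(α/2, n-2) × SE(β̂₁)

Step 1: Find critical t-value
- Confidence level = 0.9
- Degrees of freedom = n - 2 = 24 - 2 = 22
- t*(α/2, 22) = 1.7171

Step 2: Calculate margin of error
Margin = 1.7171 × 0.1340 = 0.2301

Step 3: Construct interval
CI = 4.3556 ± 0.2301
CI = (4.1255, 4.5857)

Interpretation: each one-unit increase in x is associated with a change in mean y of between 4.1255 and 4.5857, with 90% confidence.
The interval does not include 0, suggesting a significant linear relationship.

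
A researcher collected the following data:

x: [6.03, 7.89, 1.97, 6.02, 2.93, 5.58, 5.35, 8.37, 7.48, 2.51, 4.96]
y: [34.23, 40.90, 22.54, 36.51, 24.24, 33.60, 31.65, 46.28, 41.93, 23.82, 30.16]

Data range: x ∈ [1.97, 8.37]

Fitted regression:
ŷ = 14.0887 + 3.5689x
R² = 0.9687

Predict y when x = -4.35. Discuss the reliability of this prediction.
ŷ = -1.4360, but this is extrapolation (below the data range [1.97, 8.37]) and may be unreliable.

Prediction calculation:
ŷ = 14.0887 + 3.5689 × (-4.35)
ŷ = -1.4360

Reliability:
- Data range: x ∈ [1.97, 8.37]
- Prediction point: x = -4.35 is 6.32 units below the observed range → this is EXTRAPOLATION, not interpolation

Why that matters here:
- R² describes fit only over the sampled x values; it says nothing about behaviour beyond them
- Real relationships often flatten, saturate, or turn nonlinear at extremes
- The standard error of prediction grows with (x − x̄)², and x = -4.35 is far from x̄ = 5.37

The R² = 0.9687 only validates the fit within [1.97, 8.37]; treat ŷ = -1.4360 with caution.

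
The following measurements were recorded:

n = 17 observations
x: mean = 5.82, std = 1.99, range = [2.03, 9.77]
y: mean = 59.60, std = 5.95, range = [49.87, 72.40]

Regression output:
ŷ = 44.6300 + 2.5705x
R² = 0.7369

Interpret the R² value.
The model explains 73.69% of the variance in y (R² = 0.7369), leaving 26.31% unexplained; the fit is strong.

R² (coefficient of determination) measures the proportion of variance in y explained by the regression model.

Here R² = 0.7369:
- Explained: 73.69% of the variation in y
- Unexplained (residual): 100% − 73.69% = 26.31%
- Rule of thumb (below 0.3 weak; 0.3 to below 0.7 moderate; 0.7 and above strong) → strong

Equivalently, for simple linear regression R² = r², so |r| = √0.7369 ≈ 0.8584.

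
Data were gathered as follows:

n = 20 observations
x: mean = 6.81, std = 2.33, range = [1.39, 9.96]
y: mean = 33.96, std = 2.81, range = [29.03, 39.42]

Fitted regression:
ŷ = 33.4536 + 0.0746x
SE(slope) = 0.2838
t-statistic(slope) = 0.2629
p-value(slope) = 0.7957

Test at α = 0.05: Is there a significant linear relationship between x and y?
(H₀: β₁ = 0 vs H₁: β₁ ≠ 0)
p-value = 0.7957 ≥ α = 0.05, so we fail to reject H₀. The relationship is not significant.

Hypothesis test for the slope coefficient:

H₀: β₁ = 0 (no linear relationship)
H₁: β₁ ≠ 0 (linear relationship exists)

Test statistic: t = β̂₁ / SE(β̂₁) = 0.0746 / 0.2838 = 0.2629

The p-value (0.7957) is the probability, under H₀, of a t-statistic at least as extreme as |t| = 0.2629 (two-sided, df = n − 2 = 18).

Decision rule: reject H₀ if p-value < α.
p-value = 0.7957 ≥ α = 0.05 → fail to reject H₀.

Conclusion: the linear association between x and y is not significant at the 5% level.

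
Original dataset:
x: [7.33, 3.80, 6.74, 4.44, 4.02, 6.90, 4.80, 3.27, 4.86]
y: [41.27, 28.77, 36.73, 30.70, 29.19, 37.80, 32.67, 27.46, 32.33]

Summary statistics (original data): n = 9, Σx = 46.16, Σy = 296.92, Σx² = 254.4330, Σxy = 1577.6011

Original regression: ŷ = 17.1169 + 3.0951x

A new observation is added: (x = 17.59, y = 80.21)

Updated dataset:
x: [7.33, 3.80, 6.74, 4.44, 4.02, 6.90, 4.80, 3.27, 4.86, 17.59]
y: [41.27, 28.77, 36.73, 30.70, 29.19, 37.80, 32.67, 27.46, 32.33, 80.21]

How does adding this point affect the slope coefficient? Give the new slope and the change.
Adding the point moves β₁ from 3.0951 to 3.7113, i.e. it increases by 0.6162 (+19.9%).

x = 17.59 lies well outside the original x-range [3.27, 7.33] (x̄ ≈ 5.13), so this observation has high leverage and can move the slope substantially.

Step 1: Update the sums with the new point (n goes from 9 to 10)
Σx  = 46.16 + 17.59 = 63.75
Σy  = 296.92 + 80.21 = 377.13
Σx² = 254.4330 + 17.59² = 254.4330 + 309.4081 = 563.8411
Σxy = 1577.6011 + 17.59×80.21 = 1577.6011 + 1410.8939 = 2988.4950

Step 2: Recompute the slope with b₁ = (nΣxy − ΣxΣy) / (nΣx² − (Σx)²)
Numerator   = 10×2988.4950 − 63.75×377.13 = 29884.9500 − 24042.0375 = 5842.9125
Denominator = 10×563.8411 − 63.75² = 5638.4110 − 4064.0625 = 1574.3485
b₁(new) = 5842.9125 / 1574.3485 = 3.7113

(Same formula on the original sums: (9×1577.6011 − 46.16×296.92) / (9×254.4330 − 46.16²) = 492.5827 / 159.1514 = 3.0951, matching the given fit.)

Step 3: Change in slope
Δβ₁ = 3.7113 − 3.0951 = +0.6162
Relative change = +0.6162 / 3.0951 × 100% = +19.9%
→ the slope increases when the point is added.

Because the point sits above the extension of the original line at a high-leverage x, it tilts the fit up.
In practice: refit with and without it and report both if conclusions differ.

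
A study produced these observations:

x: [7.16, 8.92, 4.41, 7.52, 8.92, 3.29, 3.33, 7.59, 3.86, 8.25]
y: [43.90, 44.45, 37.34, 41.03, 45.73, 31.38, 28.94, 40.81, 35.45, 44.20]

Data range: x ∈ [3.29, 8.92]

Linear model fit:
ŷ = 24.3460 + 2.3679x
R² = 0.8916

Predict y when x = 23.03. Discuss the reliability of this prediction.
ŷ = 78.8787 (extrapolation — x = 23.03 lies outside [3.29, 8.92], so reliability is low).

Prediction calculation:
ŷ = 24.3460 + 2.3679 × 23.03
ŷ = 78.8787

Reliability:
- Data range: x ∈ [3.29, 8.92]
- Prediction point: x = 23.03 is 14.11 units above the observed range → this is EXTRAPOLATION, not interpolation

Why that matters here:
- The linear relationship may not hold outside the observed range
- The standard error of prediction grows with (x − x̄)², and x = 23.03 is far from x̄ = 6.33

The R² = 0.8916 only validates the fit within [3.29, 8.92]; treat ŷ = 78.8787 with caution.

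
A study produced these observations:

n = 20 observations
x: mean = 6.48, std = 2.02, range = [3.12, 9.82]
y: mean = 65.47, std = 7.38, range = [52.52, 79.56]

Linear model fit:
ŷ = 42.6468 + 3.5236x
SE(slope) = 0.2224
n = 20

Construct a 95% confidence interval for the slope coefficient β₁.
The 95% CI for β₁ is (3.0564, 3.9908)

Confidence interval for the slope:

The 95% CI for β₁ is: β̂₁ ± t*(α/2, n-2) × SE(β̂₁)

Step 1: Find critical t-value
- Confidence level = 0.95
- Degrees of freedom = n - 2 = 20 - 2 = 18
- t*(α/2, 18) = 2.1009

Step 2: Calculate margin of error
Margin = 2.1009 × 0.2224 = 0.4672

Step 3: Construct interval
CI = 3.5236 ± 0.4672
CI = (3.0564, 3.9908)

Interpretation: each one-unit increase in x is associated with a change in mean y of between 3.0564 and 3.9908, with 95% confidence.
Both endpoints are positive, so the data support a genuinely positive slope at this confidence level.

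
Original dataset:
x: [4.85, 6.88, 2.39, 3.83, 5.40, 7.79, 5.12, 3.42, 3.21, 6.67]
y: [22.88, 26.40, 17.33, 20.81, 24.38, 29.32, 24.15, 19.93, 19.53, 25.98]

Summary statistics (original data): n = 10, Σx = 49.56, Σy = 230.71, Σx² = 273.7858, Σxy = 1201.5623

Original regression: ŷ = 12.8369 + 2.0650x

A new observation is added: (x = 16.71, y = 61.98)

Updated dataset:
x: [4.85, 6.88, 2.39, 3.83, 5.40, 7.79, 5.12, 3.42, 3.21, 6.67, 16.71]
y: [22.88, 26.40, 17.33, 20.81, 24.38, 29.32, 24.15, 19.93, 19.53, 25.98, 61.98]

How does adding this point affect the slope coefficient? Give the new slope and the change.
Adding the point moves β₁ from 2.0650 to 3.0822, i.e. it increases by 1.0172 (+49.3%).

x = 16.71 lies well outside the original x-range [2.39, 7.79] (x̄ ≈ 4.96), so this observation has high leverage and can move the slope substantially.

Step 1: Update the sums with the new point (n goes from 10 to 11)
Σx  = 49.56 + 16.71 = 66.27
Σy  = 230.71 + 61.98 = 292.69
Σx² = 273.7858 + 16.71² = 273.7858 + 279.2241 = 553.0099
Σxy = 1201.5623 + 16.71×61.98 = 1201.5623 + 1035.6858 = 2237.2481

Step 2: Recompute the slope with b₁ = (nΣxy − ΣxΣy) / (nΣx² − (Σx)²)
Numerator   = 11×2237.2481 − 66.27×292.69 = 24609.7291 − 19396.5663 = 5213.1628
Denominator = 11×553.0099 − 66.27² = 6083.1089 − 4391.7129 = 1691.3960
b₁(new) = 5213.1628 / 1691.3960 = 3.0822

(Same formula on the original sums: (10×1201.5623 − 49.56×230.71) / (10×273.7858 − 49.56²) = 581.6354 / 281.6644 = 2.0650, matching the given fit.)

Step 3: Change in slope
Δβ₁ = 3.0822 − 2.0650 = +1.0172
Relative change = +1.0172 / 2.0650 × 100% = +49.3%
→ the slope increases when the point is added.

A high-leverage point only changes the slope if it is off the original line; here y = 61.98 is above the original trend, so the slope increases.
In practice: check such a point for data-entry or measurement error.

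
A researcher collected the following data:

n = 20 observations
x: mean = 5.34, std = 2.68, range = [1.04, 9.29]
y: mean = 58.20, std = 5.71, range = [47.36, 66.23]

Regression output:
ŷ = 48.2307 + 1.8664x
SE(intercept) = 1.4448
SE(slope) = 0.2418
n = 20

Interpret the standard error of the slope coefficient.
SE(β̂₁) = 0.2418 is the estimated standard deviation of the slope estimate across repeated samples; relative to β̂₁ = 1.8664 that is 13.0%, a precise estimate.

SE(β̂₁) = s / √Sxx, where s is the residual standard deviation and Sxx = Σ(x − x̄)². It is the yardstick for how far β̂₁ = 1.8664 could plausibly be from the true slope.

Relative precision:
- SE / |β̂₁| = 0.2418 / 1.8664 = 13.0%
- Rule of thumb (under 20%: precise; 20% to under 50%: moderately precise; 50% or more: imprecise) → precise

Rough 95% range (±2 SE): 1.8664 ± 0.4836 → (1.3828, 2.3500).

What drives SE(β̂₁): more residual scatter → larger SE; larger n (here n = 20) → smaller SE; wider spread of x values → smaller SE.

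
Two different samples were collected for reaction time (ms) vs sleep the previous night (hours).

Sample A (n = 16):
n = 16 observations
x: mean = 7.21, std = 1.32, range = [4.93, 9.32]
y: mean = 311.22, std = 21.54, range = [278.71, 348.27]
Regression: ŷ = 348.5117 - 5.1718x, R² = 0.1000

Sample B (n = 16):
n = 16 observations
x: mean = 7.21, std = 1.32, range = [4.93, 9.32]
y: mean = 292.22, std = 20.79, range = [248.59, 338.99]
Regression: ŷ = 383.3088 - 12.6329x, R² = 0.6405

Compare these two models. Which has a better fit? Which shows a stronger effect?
Model B has the better fit (R² = 0.6405 vs 0.1000). Model B shows the stronger effect (|β₁| = 12.6329 vs 5.1718).

Model Comparison:

Fit — compare R²:
- Model A: R² = 0.1000 → 10.00% of variance in reaction time explained
- Model B: R² = 0.6405 → 64.05% of variance in reaction time explained
- 0.6405 > 0.1000 → Model B has the better fit

Effect size (slope magnitude):
- Model A: β₁ = -5.1718 → predicted reaction time falls 5.1718 ms per additional hour of sleep
- Model B: β₁ = -12.6329 → predicted reaction time falls 12.6329 ms per additional hour of sleep
- |-5.1718| < |-12.6329| → Model B shows the stronger marginal effect

Note: A steeper slope doesn't make a better model if the scatter around the line is large.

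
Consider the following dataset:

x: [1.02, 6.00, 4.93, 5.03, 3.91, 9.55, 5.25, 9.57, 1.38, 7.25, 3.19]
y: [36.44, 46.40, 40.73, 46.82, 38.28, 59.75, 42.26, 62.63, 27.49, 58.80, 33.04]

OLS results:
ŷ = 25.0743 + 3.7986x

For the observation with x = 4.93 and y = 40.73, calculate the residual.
Residual = -3.0714

The residual is the difference between the actual value and the predicted value:

Residual = y - ŷ

Step 1: Calculate predicted value
ŷ = 25.0743 + 3.7986 × 4.93
ŷ = 43.8014

Step 2: Calculate residual
Residual = 40.73 - 43.8014
Residual = -3.0714

The residual is negative, so the observed y = 40.73 sits below the regression line (the line overestimates it by 3.0714).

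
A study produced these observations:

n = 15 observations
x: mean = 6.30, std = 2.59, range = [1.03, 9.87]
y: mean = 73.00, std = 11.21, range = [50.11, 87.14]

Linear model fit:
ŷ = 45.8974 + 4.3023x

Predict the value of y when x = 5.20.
ŷ = 68.2694

x = 5.20 lies inside the observed range [1.03, 9.87], so the fitted equation applies directly:

ŷ = 45.8974 + 4.3023 × 5.20
ŷ = 45.8974 + 22.3720
ŷ = 68.2694

This is the fitted mean response at that x — an individual observation would come with a wider prediction interval.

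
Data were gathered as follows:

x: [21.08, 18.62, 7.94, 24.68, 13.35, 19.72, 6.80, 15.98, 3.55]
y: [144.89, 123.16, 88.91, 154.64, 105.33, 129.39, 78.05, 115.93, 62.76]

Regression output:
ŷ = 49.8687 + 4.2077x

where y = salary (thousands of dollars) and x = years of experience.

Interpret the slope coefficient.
For each additional year of experience, predicted salary increases by approximately 4.2077 thousand dollars.

The slope coefficient β₁ = 4.2077 represents the marginal effect of experience on salary.

Interpretation:
- Experience up by 1 year → predicted salary increases by 4.2077 thousand dollars
- This is a linear approximation: the same per-unit change is assumed across the whole observed x range

The intercept β₀ = 49.8687 is the predicted salary when experience = 0; since the smallest observed x is 3.55, this is an extrapolation and mainly anchors the line.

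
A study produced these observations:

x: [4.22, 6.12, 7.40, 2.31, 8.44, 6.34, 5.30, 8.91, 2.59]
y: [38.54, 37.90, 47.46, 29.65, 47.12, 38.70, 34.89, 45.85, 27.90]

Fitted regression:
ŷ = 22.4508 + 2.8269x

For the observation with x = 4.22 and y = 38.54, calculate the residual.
Residual = 4.1597

The residual is the difference between the actual value and the predicted value:

Residual = y - ŷ

Step 1: Calculate predicted value
ŷ = 22.4508 + 2.8269 × 4.22
ŷ = 34.3803

Step 2: Calculate residual
Residual = 38.54 - 34.3803
Residual = 4.1597

The residual is positive, so the observed y = 38.54 sits above the regression line (the line underestimates it by 4.1597).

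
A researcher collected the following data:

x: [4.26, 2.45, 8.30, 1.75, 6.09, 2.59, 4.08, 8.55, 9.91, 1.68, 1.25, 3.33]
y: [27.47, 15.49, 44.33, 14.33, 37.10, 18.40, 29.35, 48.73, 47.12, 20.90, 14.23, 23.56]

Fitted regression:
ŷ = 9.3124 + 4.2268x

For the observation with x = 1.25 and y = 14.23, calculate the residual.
Residual = -0.3659

The residual is the difference between the actual value and the predicted value:

Residual = y - ŷ

Step 1: Calculate predicted value
ŷ = 9.3124 + 4.2268 × 1.25
ŷ = 14.5959

Step 2: Calculate residual
Residual = 14.23 - 14.5959
Residual = -0.3659

Interpretation: the model overestimates the actual value by 0.3659 at this point (negative residual → observation lies below the fitted line).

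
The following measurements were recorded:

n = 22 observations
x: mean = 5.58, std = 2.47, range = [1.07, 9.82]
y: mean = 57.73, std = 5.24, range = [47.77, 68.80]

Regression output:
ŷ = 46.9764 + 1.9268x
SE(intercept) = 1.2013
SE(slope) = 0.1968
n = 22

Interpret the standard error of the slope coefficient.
The slope 1.9268 is pinned down to within about ±0.1968 (one SE) by these data — relative uncertainty 10.2%, i.e. precise.

SE(β̂₁) = s / √Sxx, where s is the residual standard deviation and Sxx = Σ(x − x̄)². It is the yardstick for how far β̂₁ = 1.9268 could plausibly be from the true slope.

Relative precision:
- SE / |β̂₁| = 0.1968 / 1.9268 = 10.2%
- Rule of thumb (under 20%: precise; 20% to under 50%: moderately precise; 50% or more: imprecise) → precise

Link to the t-test: t = β̂₁ / SE(β̂₁) = 1.9268 / 0.1968 = 9.7907, the statistic for H₀: β₁ = 0.

What drives SE(β̂₁): more residual scatter → larger SE.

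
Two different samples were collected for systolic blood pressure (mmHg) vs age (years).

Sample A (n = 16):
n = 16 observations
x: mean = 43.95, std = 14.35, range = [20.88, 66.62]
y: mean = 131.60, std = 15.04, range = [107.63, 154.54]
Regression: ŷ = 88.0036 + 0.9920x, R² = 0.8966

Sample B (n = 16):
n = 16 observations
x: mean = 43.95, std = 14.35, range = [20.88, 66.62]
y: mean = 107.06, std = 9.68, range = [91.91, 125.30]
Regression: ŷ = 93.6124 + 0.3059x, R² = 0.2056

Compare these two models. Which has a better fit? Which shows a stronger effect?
Model A has the better fit (R² = 0.8966 vs 0.2056). Model A shows the stronger effect (|β₁| = 0.9920 vs 0.3059).

Model Comparison:

Which explains more variance? (R²)
- Model A: R² = 0.8966 → 89.66% of variance in blood pressure explained
- Model B: R² = 0.2056 → 20.56% of variance in blood pressure explained
- 0.8966 > 0.2056 → Model A has the better fit

Strength of effect — compare |β₁|:
- Model A: β₁ = 0.9920 → predicted blood pressure rises 0.9920 mmHg per additional year of age
- Model B: β₁ = 0.3059 → predicted blood pressure rises 0.3059 mmHg per additional year of age
- |0.9920| > |0.3059| → Model A shows the stronger marginal effect

Notes:
- A better fit (higher R²) doesn't necessarily mean a more important relationship.
- R² measures how tightly points cluster around the line; β₁ measures how steep the line is — they answer different questions.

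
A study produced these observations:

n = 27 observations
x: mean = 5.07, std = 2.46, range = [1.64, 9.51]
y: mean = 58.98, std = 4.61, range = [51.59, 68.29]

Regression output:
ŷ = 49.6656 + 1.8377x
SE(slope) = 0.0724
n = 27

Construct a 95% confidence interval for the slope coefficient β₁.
The 95% CI for β₁ is (1.6886, 1.9868)

Confidence interval for the slope:

The 95% CI for β₁ is: β̂₁ ± t*(α/2, n-2) × SE(β̂₁)

Step 1: Find critical t-value
- Confidence level = 0.95
- Degrees of freedom = n - 2 = 27 - 2 = 25
- t*(α/2, 25) = 2.0595

Step 2: Calculate margin of error
Margin = 2.0595 × 0.0724 = 0.1491

Step 3: Construct interval
CI = 1.8377 ± 0.1491
CI = (1.6886, 1.9868)

Interpretation: intervals built this way capture the true β₁ in 95% of repeated samples; here the plausible range for the per-unit effect of x on y is 1.6886 to 1.9868.
Both endpoints are positive, so the data support a genuinely positive slope at this confidence level.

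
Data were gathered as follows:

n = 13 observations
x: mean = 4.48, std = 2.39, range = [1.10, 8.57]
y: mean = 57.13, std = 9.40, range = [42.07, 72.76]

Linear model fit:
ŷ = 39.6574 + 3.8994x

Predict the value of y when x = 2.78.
ŷ = 50.4977

To predict y for x = 2.78, substitute into the regression equation:

ŷ = 39.6574 + 3.8994 × 2.78
ŷ = 39.6574 + 10.8403
ŷ = 50.4977

This is a point prediction; actual observations scatter around it by roughly the residual standard deviation.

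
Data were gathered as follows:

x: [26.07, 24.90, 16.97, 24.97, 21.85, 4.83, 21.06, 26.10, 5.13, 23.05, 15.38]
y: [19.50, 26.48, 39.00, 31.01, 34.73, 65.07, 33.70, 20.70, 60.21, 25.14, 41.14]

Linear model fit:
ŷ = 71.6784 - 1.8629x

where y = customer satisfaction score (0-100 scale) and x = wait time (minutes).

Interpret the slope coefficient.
On average, satisfaction score is about 1.8629 points lower for every extra minute of wait time.

β₁ = -1.8629 is the change in predicted satisfaction score (points) per additional minute of wait time.

Interpretation:
- Wait time up by 1 minute → predicted satisfaction score decreases by 1.8629 points
- The effect is assumed constant over the observed range of x (linearity)
- The slope describes association in these data, not necessarily a causal effect

The intercept β₀ = 71.6784 is the predicted satisfaction score when wait time = 0; since the smallest observed x is 4.83, this is an extrapolation and mainly anchors the line.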